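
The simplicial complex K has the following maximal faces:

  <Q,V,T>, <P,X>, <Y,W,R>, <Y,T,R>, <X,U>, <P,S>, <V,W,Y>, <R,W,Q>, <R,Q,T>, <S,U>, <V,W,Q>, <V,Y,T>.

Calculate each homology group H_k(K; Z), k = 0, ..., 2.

H_0 = Z^2,  H_1 = Z,  H_2 = Z.

K has 10 vertices, 16 edges, 8 triangles.
rank ∂_0 = 0, rank ∂_1 = 8 ⇒ b_0 = 10 − 0 − 8 = 2; all invariant factors of ∂_1 are 1 so no torsion. So H_0 = Z^2.
rank ∂_1 = 8, rank ∂_2 = 7 ⇒ b_1 = 16 − 8 − 7 = 1; all invariant factors of ∂_2 are 1 so no torsion. So H_1 = Z.
rank ∂_2 = 7, rank ∂_3 = 0 ⇒ b_2 = 8 − 7 − 0 = 1. So H_2 = Z.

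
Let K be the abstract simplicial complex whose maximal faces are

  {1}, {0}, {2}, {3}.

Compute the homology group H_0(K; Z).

Order the vertices as 0 < 1 < 2 < 3. Listing each simplex with vertices in this order, K has dimension 0 with simplices:

  0-simplices (4): [0], [1], [2], [3]

Hence C_0 ≅ Z^4.

Computing H_k = (kernel of ∂_k) / (image of ∂_{k+1}):

  H_0: rank C_0 − rank ∂_1 = 4 − 0 = 4, and there is no ∂_1, so H_0 ≅ Z^4.

H_0 = Z^4.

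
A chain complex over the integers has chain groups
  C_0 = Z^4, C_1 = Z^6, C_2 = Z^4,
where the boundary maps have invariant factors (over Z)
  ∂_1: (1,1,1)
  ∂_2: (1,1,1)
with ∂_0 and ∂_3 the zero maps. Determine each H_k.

H_0 ≅ Z,  H_1 = 0,  H_2 ≅ Z.

H_0: b_0 = 4 − 0 − 3 = 1; torsion from ∂_1 factors > 1: none. So H_0 ≅ Z.
H_1: b_1 = 6 − 3 − 3 = 0; torsion from ∂_2 factors > 1: none. So H_1 ≅ 0.
H_2: b_2 = 4 − 3 − 0 = 1; torsion from ∂_3 factors > 1: none. So H_2 ≅ Z.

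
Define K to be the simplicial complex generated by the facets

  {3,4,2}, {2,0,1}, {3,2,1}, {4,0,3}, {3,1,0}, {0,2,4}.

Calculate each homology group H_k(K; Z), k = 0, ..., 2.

H_0 ≅ Z,  H_1 = 0,  H_2 ≅ Z.

Fix the vertex order 0 < 1 < 2 < 3 < 4 and write every simplex with vertices in increasing order. Then dim K = 2 and the simplices of K are:

  0-simplices (5): [0], [1], [2], [3], [4]
  1-simplices (9): [0,1], [0,2], [0,3], [0,4], [1,2], [1,3], [2,3], [2,4], [3,4]
  2-simplices (6): [0,1,2], [0,1,3], [0,2,4], [0,3,4], [1,2,3], [2,3,4]

giving chain groups C_0 ≅ Z^5, C_1 ≅ Z^9, C_2 ≅ Z^6.

∂_1: C_1 → C_0 is given by ∂[p,q] = [q] − [p]. For instance
  ∂[0,4] = [4] − [0].
The 5×9 boundary matrix has rank 4 and Smith normal form diag(1,1,1,1).

Boundary ∂_2: C_2 → C_1 maps a triangle to the signed sum of its edges. For instance
  ∂[0,2,4] = [2,4] − [0,4] + [0,2],
  ∂[0,3,4] = [3,4] − [0,4] + [0,3].
This gives a 9×6 integer matrix of rank 5; reducing to Smith normal form yields diagonal entries (1,1,1,1,1).

Reading off H_k = ker ∂_k / im ∂_{k+1}:

  H_0: rank C_0 − rank ∂_1 = 5 − 4 = 1, and the invariant factors of ∂_1 are all 1, so H_0 ≅ Z.
  H_1: rank ker ∂_1 − rank ∂_2 = (9 − 4) − 5 = 0, and the invariant factors of ∂_2 are all 1, so H_1 ≅ 0.
  H_2: rank ker ∂_2 − rank ∂_3 = (6 − 5) − 0 = 1, and there is no ∂_3, so H_2 ≅ Z.

As a check, the Euler characteristic is 5 − 9 + 6 = 2, which agrees with 1 − 0 + 1 = 2.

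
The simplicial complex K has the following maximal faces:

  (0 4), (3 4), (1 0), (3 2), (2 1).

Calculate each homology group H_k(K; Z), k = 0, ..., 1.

H_0 ≅ Z,  H_1 ≅ Z.

K has 5 vertices, 5 edges.
rank ∂_0 = 0, rank ∂_1 = 4 ⇒ b_0 = 5 − 0 − 4 = 1; all invariant factors of ∂_1 are 1 so no torsion. So H_0 ≅ Z.
rank ∂_1 = 4, rank ∂_2 = 0 ⇒ b_1 = 5 − 4 − 0 = 1. So H_1 ≅ Z.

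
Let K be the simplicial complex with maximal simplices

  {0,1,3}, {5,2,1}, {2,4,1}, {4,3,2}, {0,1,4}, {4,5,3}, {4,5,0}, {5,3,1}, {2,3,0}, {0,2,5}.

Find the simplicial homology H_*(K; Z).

Take the total order 0 < 1 < 2 < 3 < 4 < 5 on the vertex set. Then K (dimension 2) consists of the simplices:

  0-simplices (6): [0], [1], [2], [3], [4], [5]
  1-simplices (15): [0,1], [0,2], [0,3], [0,4], [0,5], [1,2], [1,3], [1,4], [1,5], [2,3], [2,4], [2,5], [3,4], [3,5], [4,5]
  2-simplices (10): [0,1,3], [0,1,4], [0,2,3], [0,2,5], [0,4,5], [1,2,4], [1,2,5], [1,3,5], [2,3,4], [3,4,5]

Hence C_0 ≅ Z^6, C_1 ≅ Z^15, C_2 ≅ Z^10.

The boundary map ∂_1: C_1 → C_0 maps an edge to its endpoints' difference, ∂[p,q] = q − p. For instance
  ∂[0,4] = [4] − [0].
This gives a 6×15 integer matrix of rank 5; reducing to Smith normal form yields diagonal entries (1,1,1,1,1).

∂_2: C_2 → C_1 acts by ∂[p,q,r] = [q,r] − [p,r] + [p,q]. For instance
  ∂[1,3,5] = [3,5] − [1,5] + [1,3],
  ∂[1,2,4] = [2,4] − [1,4] + [1,2].
As a 15×10 matrix over Z this has rank 10, with invariant factors (1,1,1,1,1,1,1,1,1,2).

Now H_k = ker ∂_k / im ∂_{k+1}, so:

  H_0: rank C_0 − rank ∂_1 = 6 − 5 = 1, and the invariant factors of ∂_1 are all 1, so H_0 = Z.
  H_1: rank ker ∂_1 − rank ∂_2 = (15 − 5) − 10 = 0, and ∂_2 has invariant factor 2 > 1, so H_1 = Z/2Z.
  H_2: rank ker ∂_2 − rank ∂_3 = (10 − 10) − 0 = 0, and there is no ∂_3, so H_2 = 0.

As a check, the Euler characteristic is 6 − 15 + 10 = 1, which agrees with 1 − 0 + 0 = 1.

H_0 ≅ Z,  H_1 ≅ Z/2Z,  H_2 = 0.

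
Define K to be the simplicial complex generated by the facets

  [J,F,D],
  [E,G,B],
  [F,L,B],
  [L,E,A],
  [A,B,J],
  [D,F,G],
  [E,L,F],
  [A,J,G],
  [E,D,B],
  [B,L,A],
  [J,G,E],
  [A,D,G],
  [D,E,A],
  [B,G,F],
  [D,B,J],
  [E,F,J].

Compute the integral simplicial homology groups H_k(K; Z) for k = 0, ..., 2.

Fix the vertex order A < B < D < E < F < G < J < L and write every simplex with vertices in increasing order. Then dim K = 2 and the simplices of K are:

  0-simplices (8): A, B, D, E, F, G, J, L
  1-simplices (24): AB, AD, AE, AG, AJ, AL, BD, BE, BF, BG, BJ, BL, DE, DF, DG, DJ, EF, EG, EJ, EL, FG, FJ, FL, GJ
  2-simplices (16): ABJ, ABL, ADE, ADG, AEL, AGJ, BDE, BDJ, BEG, BFG, BFL, DFG, DFJ, EFJ, EFL, EGJ

Hence C_0 ≅ Z^8, C_1 ≅ Z^24, C_2 ≅ Z^16.

∂_1: C_1 → C_0 is given by ∂[p,q] = [q] − [p]. For instance
  ∂EL = L − E.
The 8×24 boundary matrix has rank 7 and Smith normal form diag(1,1,1,1,1,1,1).

Boundary ∂_2: C_2 → C_1 maps a triangle to the signed sum of its edges. For instance
  ∂AEL = EL − AL + AE,
  ∂BDJ = DJ − BJ + BD.
The resulting 24×16 matrix has rank 15, and its Smith normal form has invariant factors (1,1,1,1,1,1,1,1,1,1,1,1,1,1,1).

Computing H_k = (kernel of ∂_k) / (image of ∂_{k+1}):

  H_0: rank C_0 − rank ∂_1 = 8 − 7 = 1, and the invariant factors of ∂_1 are all 1, so H_0 = Z.
  H_1: rank ker ∂_1 − rank ∂_2 = (24 − 7) − 15 = 2, and the invariant factors of ∂_2 are all 1, so H_1 = Z^2.
  H_2: rank ker ∂_2 − rank ∂_3 = (16 − 15) − 0 = 1, and there is no ∂_3, so H_2 = Z.

As a check, the Euler characteristic is 8 − 24 + 16 = 0, which agrees with 1 − 2 + 1 = 0.

H_0 ≅ Z,  H_1 ≅ Z^2,  H_2 ≅ Z.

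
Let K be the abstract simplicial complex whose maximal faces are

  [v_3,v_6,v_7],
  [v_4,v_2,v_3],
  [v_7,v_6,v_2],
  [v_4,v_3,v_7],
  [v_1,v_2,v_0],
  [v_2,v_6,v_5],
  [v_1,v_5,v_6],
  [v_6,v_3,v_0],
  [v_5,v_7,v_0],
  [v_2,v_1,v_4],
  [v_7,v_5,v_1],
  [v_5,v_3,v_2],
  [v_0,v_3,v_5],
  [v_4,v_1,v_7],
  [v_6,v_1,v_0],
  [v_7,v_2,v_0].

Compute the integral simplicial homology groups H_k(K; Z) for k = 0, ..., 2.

Order the vertices as v_0 < v_1 < v_2 < v_3 < v_4 < v_5 < v_6 < v_7. Listing each simplex with vertices in this order, K has dimension 2 with simplices:

  0-simplices (8): [v_0], [v_1], [v_2], [v_3], [v_4], [v_5], [v_6], [v_7]
  1-simplices (24): (24 of them)
  2-simplices (16): (16 of them)

giving chain groups C_0 ≅ Z^8, C_1 ≅ Z^24, C_2 ≅ Z^16.

The boundary map ∂_1: C_1 → C_0 maps an edge to its endpoints' difference, ∂[p,q] = q − p. For instance
  ∂[v_2,v_7] = [v_7] − [v_2].
This gives a 8×24 integer matrix of rank 7; reducing to Smith normal form yields diagonal entries (1,1,1,1,1,1,1).

The boundary map ∂_2: C_2 → C_1 acts by ∂[p,q,r] = [q,r] − [p,r] + [p,q]. For instance
  ∂[v_2,v_3,v_4] = [v_3,v_4] − [v_2,v_4] + [v_2,v_3],
  ∂[v_2,v_5,v_6] = [v_5,v_6] − [v_2,v_6] + [v_2,v_5].
As a 24×16 matrix over Z this has rank 15, with invariant factors (1,1,1,1,1,1,1,1,1,1,1,1,1,1,1).

Reading off H_k = ker ∂_k / im ∂_{k+1}:

  H_0: rank C_0 − rank ∂_1 = 8 − 7 = 1, and the invariant factors of ∂_1 are all 1, so H_0 ≅ Z.
  H_1: rank ker ∂_1 − rank ∂_2 = (24 − 7) − 15 = 2, and the invariant factors of ∂_2 are all 1, so H_1 ≅ Z^2.
  H_2: rank ker ∂_2 − rank ∂_3 = (16 − 15) − 0 = 1, and there is no ∂_3, so H_2 ≅ Z.

As a check, the Euler characteristic is 8 − 24 + 16 = 0, which agrees with 1 − 2 + 1 = 0.
(K is a triangulation of the torus T^2.)

H_0 ≅ Z,  H_1 ≅ Z^2,  H_2 ≅ Z.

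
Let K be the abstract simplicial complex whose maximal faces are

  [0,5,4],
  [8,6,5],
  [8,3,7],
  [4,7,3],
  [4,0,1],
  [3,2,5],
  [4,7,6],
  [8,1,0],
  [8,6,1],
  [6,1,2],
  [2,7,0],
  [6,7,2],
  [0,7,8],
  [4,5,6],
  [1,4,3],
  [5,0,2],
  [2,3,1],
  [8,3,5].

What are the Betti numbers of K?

Order the vertices as 0 < 1 < 2 < 3 < 4 < 5 < 6 < 7 < 8. Listing each simplex with vertices in this order, K has dimension 2 with simplices:

  0-simplices (9): [0], [1], [2], [3], [4], [5], [6], [7], [8]
  1-simplices (27): (27 of them)
  2-simplices (18): [0,1,4], [0,1,8], [0,2,5], [0,2,7], [0,4,5], [0,7,8], [1,2,3], [1,2,6], [1,3,4], [1,6,8], [2,3,5], [2,6,7], [3,4,7], [3,5,8], [3,7,8], [4,5,6], [4,6,7], [5,6,8]

giving chain groups C_0 ≅ Z^9, C_1 ≅ Z^27, C_2 ≅ Z^18.

The boundary map ∂_1: C_1 → C_0 sends each edge [p,q] (with p < q) to q − p.
As a 9×27 matrix over Z this has rank 8, with invariant factors (1,1,1,1,1,1,1,1).

The boundary map ∂_2: C_2 → C_1 sends each 2-simplex [p,q,r] to [q,r] − [p,r] + [p,q]. For instance
  ∂[4,6,7] = [6,7] − [4,7] + [4,6],
  ∂[2,6,7] = [6,7] − [2,7] + [2,6].
This gives a 27×18 integer matrix of rank 17; reducing to Smith normal form yields diagonal entries (1,1,1,1,1,1,1,1,1,1,1,1,1,1,1,1,1).

From H_k ≅ ker(∂_k) / im(∂_{k+1}) we obtain:

  H_0: rank C_0 − rank ∂_1 = 9 − 8 = 1, and the invariant factors of ∂_1 are all 1, so H_0 = Z.
  H_1: rank ker ∂_1 − rank ∂_2 = (27 − 8) − 17 = 2, and the invariant factors of ∂_2 are all 1, so H_1 = Z^2.
  H_2: rank ker ∂_2 − rank ∂_3 = (18 − 17) − 0 = 1, and there is no ∂_3, so H_2 = Z.

Hence the Betti numbers are b_0 = 1, b_1 = 2, b_2 = 1.

b_0 = 1, b_1 = 2, b_2 = 1.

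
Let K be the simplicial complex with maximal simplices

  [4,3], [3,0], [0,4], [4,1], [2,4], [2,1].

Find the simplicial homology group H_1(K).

K has 5 vertices, 6 edges.
rank ∂_1 = 4, rank ∂_2 = 0 ⇒ b_1 = 6 − 4 − 0 = 2. So H_1 = Z^2.

H_1 ≅ Z^2.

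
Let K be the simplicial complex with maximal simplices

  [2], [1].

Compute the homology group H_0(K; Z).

H_0 = Z^2.

Fix the vertex order 1 < 2 and write every simplex with vertices in increasing order. Then dim K = 0 and the simplices of K are:

  0-simplices (2): [1], [2]

giving chain groups C_0 ≅ Z^2.

Reading off H_k = ker ∂_k / im ∂_{k+1}:

  H_0: rank C_0 − rank ∂_1 = 2 − 0 = 2, and there is no ∂_1, so H_0 = Z^2.

(K is a triangulation of a set of 2 points.)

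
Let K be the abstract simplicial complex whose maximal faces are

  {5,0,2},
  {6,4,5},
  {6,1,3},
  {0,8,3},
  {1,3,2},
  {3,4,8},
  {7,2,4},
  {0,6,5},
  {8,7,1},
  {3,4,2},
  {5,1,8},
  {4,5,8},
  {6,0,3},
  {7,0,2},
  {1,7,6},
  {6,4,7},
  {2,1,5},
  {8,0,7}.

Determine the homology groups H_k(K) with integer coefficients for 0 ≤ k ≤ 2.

H_0 = Z,  H_1 = Z^2,  H_2 = Z.

Order the vertices as 0 < 1 < 2 < 3 < 4 < 5 < 6 < 7 < 8. Listing each simplex with vertices in this order, K has dimension 2 with simplices:

  0-simplices (9): [0], [1], [2], [3], [4], [5], [6], [7], [8]
  1-simplices (27): (27 of them)
  2-simplices (18): [0,2,5], [0,2,7], [0,3,6], [0,3,8], [0,5,6], [0,7,8], [1,2,3], [1,2,5], [1,3,6], [1,5,8], [1,6,7], [1,7,8], [2,3,4], [2,4,7], [3,4,8], [4,5,6], [4,5,8], [4,6,7]

Hence C_0 ≅ Z^9, C_1 ≅ Z^27, C_2 ≅ Z^18.

∂_1: C_1 → C_0 maps an edge to its endpoints' difference, ∂[p,q] = q − p. For instance
  ∂[4,5] = [5] − [4].
The resulting 9×27 matrix has rank 8, and its Smith normal form has invariant factors (1,1,1,1,1,1,1,1).

The boundary map ∂_2: C_2 → C_1 acts by ∂[p,q,r] = [q,r] − [p,r] + [p,q]. For instance
  ∂[0,3,8] = [3,8] − [0,8] + [0,3],
  ∂[4,5,6] = [5,6] − [4,6] + [4,5].
This gives a 27×18 integer matrix of rank 17; reducing to Smith normal form yields diagonal entries (1,1,1,1,1,1,1,1,1,1,1,1,1,1,1,1,1).

Now H_k = ker ∂_k / im ∂_{k+1}, so:

  H_0: rank C_0 − rank ∂_1 = 9 − 8 = 1, and the invariant factors of ∂_1 are all 1, so H_0 = Z.
  H_1: rank ker ∂_1 − rank ∂_2 = (27 − 8) − 17 = 2, and the invariant factors of ∂_2 are all 1, so H_1 = Z^2.
  H_2: rank ker ∂_2 − rank ∂_3 = (18 − 17) − 0 = 1, and there is no ∂_3, so H_2 = Z.

As a check, the Euler characteristic is 9 − 27 + 18 = 0, which agrees with 1 − 2 + 1 = 0.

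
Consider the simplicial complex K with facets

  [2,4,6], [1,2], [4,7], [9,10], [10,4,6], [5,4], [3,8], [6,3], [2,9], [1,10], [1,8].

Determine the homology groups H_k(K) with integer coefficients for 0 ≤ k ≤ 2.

H_0 ≅ Z,  H_1 ≅ Z^3,  H_2 = 0.

We work with the vertex ordering 1 < 2 < 3 < 4 < 5 < 6 < 7 < 8 < 9 < 10. The simplices of K, each written with vertices in increasing order, are:

  0-simplices (10): [1], [2], [3], [4], [5], [6], [7], [8], [9], [10]
  1-simplices (14): [1,2], [1,8], [1,10], [2,4], [2,6], [2,9], [3,6], [3,8], [4,5], [4,6], [4,7], [4,10], [6,10], [9,10]
  2-simplices (2): [2,4,6], [4,6,10]

giving chain groups C_0 ≅ Z^10, C_1 ≅ Z^14, C_2 ≅ Z^2.

∂_1: C_1 → C_0 is given by ∂[p,q] = [q] − [p]. For instance
  ∂[3,8] = [8] − [3].
This gives a 10×14 integer matrix of rank 9; reducing to Smith normal form yields diagonal entries (1,1,1,1,1,1,1,1,1).

Boundary ∂_2: C_2 → C_1 sends each 2-simplex [p,q,r] to [q,r] − [p,r] + [p,q]. For instance
  ∂[4,6,10] = [6,10] − [4,10] + [4,6],
  ∂[2,4,6] = [4,6] − [2,6] + [2,4].
This gives a 14×2 integer matrix of rank 2; reducing to Smith normal form yields diagonal entries (1,1).

From H_k ≅ ker(∂_k) / im(∂_{k+1}) we obtain:

  H_0: rank C_0 − rank ∂_1 = 10 − 9 = 1, and the invariant factors of ∂_1 are all 1, so H_0 ≅ Z.
  H_1: rank ker ∂_1 − rank ∂_2 = (14 − 9) − 2 = 3, and the invariant factors of ∂_2 are all 1, so H_1 ≅ Z^3.
  H_2: rank ker ∂_2 − rank ∂_3 = (2 − 2) − 0 = 0, and there is no ∂_3, so H_2 ≅ 0.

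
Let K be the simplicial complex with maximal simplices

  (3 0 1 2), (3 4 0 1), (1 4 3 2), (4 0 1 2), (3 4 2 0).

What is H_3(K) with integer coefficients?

Order the vertices as 0 < 1 < 2 < 3 < 4. Listing each simplex with vertices in this order, K has dimension 3 with simplices:

  0-simplices (5): [0], [1], [2], [3], [4]
  1-simplices (10): [0,1], [0,2], [0,3], [0,4], [1,2], [1,3], [1,4], [2,3], [2,4], [3,4]
  2-simplices (10): [0,1,2], [0,1,3], [0,1,4], [0,2,3], [0,2,4], [0,3,4], [1,2,3], [1,2,4], [1,3,4], [2,3,4]
  3-simplices (5): [0,1,2,3], [0,1,2,4], [0,1,3,4], [0,2,3,4], [1,2,3,4]

Hence C_0 ≅ Z^5, C_1 ≅ Z^10, C_2 ≅ Z^10, C_3 ≅ Z^5.

Boundary ∂_1: C_1 → C_0 sends each edge [p,q] (with p < q) to q − p. For instance
  ∂[3,4] = [4] − [3].
As a 5×10 matrix over Z this has rank 4, with invariant factors (1,1,1,1).

The boundary map ∂_2: C_2 → C_1 maps a triangle to the signed sum of its edges. For instance
  ∂[0,1,4] = [1,4] − [0,4] + [0,1],
  ∂[1,3,4] = [3,4] − [1,4] + [1,3].
As a 10×10 matrix over Z this has rank 6, with invariant factors (1,1,1,1,1,1).

∂_3: C_3 → C_2 sends each 3-simplex σ to the alternating sum Σ_i (−1)^i (σ with its i-th vertex removed). For instance
  ∂[0,1,2,3] = [1,2,3] − [0,2,3] + [0,1,3] − [0,1,2],
  ∂[0,1,2,4] = [1,2,4] − [0,2,4] + [0,1,4] − [0,1,2].
The 10×5 boundary matrix has rank 4 and Smith normal form diag(1,1,1,1).

Now H_k = ker ∂_k / im ∂_{k+1}, so:

  H_3: rank ker ∂_3 − rank ∂_4 = (5 − 4) − 0 = 1, and there is no ∂_4, so H_3 ≅ Z.

(K is a triangulation of the 3-sphere S^3.)

H_3 = Z.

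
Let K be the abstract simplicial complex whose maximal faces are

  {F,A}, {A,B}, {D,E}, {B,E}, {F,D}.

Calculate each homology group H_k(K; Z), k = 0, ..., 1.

Order the vertices as A < B < D < E < F. Listing each simplex with vertices in this order, K has dimension 1 with simplices:

  0-simplices (5): A, B, D, E, F
  1-simplices (5): AB, AF, BE, DE, DF

so the chain groups are C_0 ≅ Z^5, C_1 ≅ Z^5.

The boundary map ∂_1: C_1 → C_0 maps an edge to its endpoints' difference, ∂[p,q] = q − p.
As a 5×5 matrix over Z this has rank 4, with invariant factors (1,1,1,1).

From H_k ≅ ker(∂_k) / im(∂_{k+1}) we obtain:

  H_0: rank C_0 − rank ∂_1 = 5 − 4 = 1, and the invariant factors of ∂_1 are all 1, so H_0 = Z.
  H_1: rank ker ∂_1 − rank ∂_2 = (5 − 4) − 0 = 1, and there is no ∂_2, so H_1 = Z.

H_0 = Z,  H_1 = Z.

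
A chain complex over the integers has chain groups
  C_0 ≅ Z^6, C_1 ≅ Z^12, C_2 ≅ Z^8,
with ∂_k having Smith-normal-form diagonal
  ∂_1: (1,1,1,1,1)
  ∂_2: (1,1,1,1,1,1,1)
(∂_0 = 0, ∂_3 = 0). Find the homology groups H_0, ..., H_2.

H_0 = Z,  H_1 = 0,  H_2 = Z.

H_0: b_0 = 6 − 0 − 5 = 1; torsion from ∂_1 factors > 1: none. So H_0 = Z.
H_1: b_1 = 12 − 5 − 7 = 0; torsion from ∂_2 factors > 1: none. So H_1 = 0.
H_2: b_2 = 8 − 7 − 0 = 1; torsion from ∂_3 factors > 1: none. So H_2 = Z.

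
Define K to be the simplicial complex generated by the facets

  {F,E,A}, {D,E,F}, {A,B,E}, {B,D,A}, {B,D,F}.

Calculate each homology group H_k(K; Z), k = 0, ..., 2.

Fix the vertex order A < B < D < E < F and write every simplex with vertices in increasing order. Then dim K = 2 and the simplices of K are:

  0-simplices (5): A, B, D, E, F
  1-simplices (10): AB, AD, AE, AF, BD, BE, BF, DE, DF, EF
  2-simplices (5): ABD, ABE, AEF, BDF, DEF

Hence C_0 ≅ Z^5, C_1 ≅ Z^10, C_2 ≅ Z^5.

Boundary ∂_1: C_1 → C_0 sends each edge [p,q] (with p < q) to q − p. For instance
  ∂BE = E − B.
The resulting 5×10 matrix has rank 4, and its Smith normal form has invariant factors (1,1,1,1).

The boundary map ∂_2: C_2 → C_1 maps a triangle to the signed sum of its edges. For instance
  ∂BDF = DF − BF + BD,
  ∂ABD = BD − AD + AB.
This gives a 10×5 integer matrix of rank 5; reducing to Smith normal form yields diagonal entries (1,1,1,1,1).

Computing H_k = (kernel of ∂_k) / (image of ∂_{k+1}):

  H_0: rank C_0 − rank ∂_1 = 5 − 4 = 1, and the invariant factors of ∂_1 are all 1, so H_0 = Z.
  H_1: rank ker ∂_1 − rank ∂_2 = (10 − 4) − 5 = 1, and the invariant factors of ∂_2 are all 1, so H_1 = Z.
  H_2: rank ker ∂_2 − rank ∂_3 = (5 − 5) − 0 = 0, and there is no ∂_3, so H_2 = 0.

(K is a triangulation of the Möbius band.)

H_0 = Z,  H_1 = Z,  H_2 = 0.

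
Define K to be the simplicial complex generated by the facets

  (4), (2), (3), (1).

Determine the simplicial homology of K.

Order the vertices as 1 < 2 < 3 < 4. Listing each simplex with vertices in this order, K has dimension 0 with simplices:

  0-simplices (4): [1], [2], [3], [4]

giving chain groups C_0 ≅ Z^4.

Computing H_k = (kernel of ∂_k) / (image of ∂_{k+1}):

  H_0: rank C_0 − rank ∂_1 = 4 − 0 = 4, and there is no ∂_1, so H_0 ≅ Z^4.

H_0 ≅ Z^4.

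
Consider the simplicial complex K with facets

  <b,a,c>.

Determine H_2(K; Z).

Order the vertices as a < b < c. Listing each simplex with vertices in this order, K has dimension 2 with simplices:

  0-simplices (3): a, b, c
  1-simplices (3): ab, ac, bc
  2-simplices (1): abc

giving chain groups C_0 ≅ Z^3, C_1 ≅ Z^3, C_2 ≅ Z^1.

Boundary ∂_1: C_1 → C_0 sends each edge [p,q] (with p < q) to q − p. For instance
  ∂ab = b − a.
The 3×3 boundary matrix has rank 2 and Smith normal form diag(1,1).

The boundary map ∂_2: C_2 → C_1 maps a triangle to the signed sum of its edges. For instance
  ∂abc = bc − ac + ab.
The 3×1 boundary matrix has rank 1 and Smith normal form diag(1).

Reading off H_k = ker ∂_k / im ∂_{k+1}:

  H_2: rank ker ∂_2 − rank ∂_3 = (1 − 1) − 0 = 0, and there is no ∂_3, so H_2 = 0.

(K is a triangulation of the 2-simplex.)

H_2 ≅ 0.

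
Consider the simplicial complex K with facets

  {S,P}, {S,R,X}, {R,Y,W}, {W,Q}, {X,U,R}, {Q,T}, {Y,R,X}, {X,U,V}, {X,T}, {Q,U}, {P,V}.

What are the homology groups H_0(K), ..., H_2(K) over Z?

H_0 = Z,  H_1 = Z^3,  H_2 = 0.

Order the vertices as P < Q < R < S < T < U < V < W < X < Y. Listing each simplex with vertices in this order, K has dimension 2 with simplices:

  0-simplices (10): P, Q, R, S, T, U, V, W, X, Y
  1-simplices (17): PS, PV, QT, QU, QW, RS, RU, RW, RX, RY, SX, TX, UV, UX, VX, WY, XY
  2-simplices (5): RSX, RUX, RWY, RXY, UVX

giving chain groups C_0 ≅ Z^10, C_1 ≅ Z^17, C_2 ≅ Z^5.

The boundary map ∂_1: C_1 → C_0 is given by ∂[p,q] = [q] − [p].
As a 10×17 matrix over Z this has rank 9, with invariant factors (1,1,1,1,1,1,1,1,1).

The boundary map ∂_2: C_2 → C_1 maps a triangle to the signed sum of its edges. For instance
  ∂UVX = VX − UX + UV,
  ∂RSX = SX − RX + RS.
The resulting 17×5 matrix has rank 5, and its Smith normal form has invariant factors (1,1,1,1,1).

Now H_k = ker ∂_k / im ∂_{k+1}, so:

  H_0: rank C_0 − rank ∂_1 = 10 − 9 = 1, and the invariant factors of ∂_1 are all 1, so H_0 = Z.
  H_1: rank ker ∂_1 − rank ∂_2 = (17 − 9) − 5 = 3, and the invariant factors of ∂_2 are all 1, so H_1 = Z^3.
  H_2: rank ker ∂_2 − rank ∂_3 = (5 − 5) − 0 = 0, and there is no ∂_3, so H_2 = 0.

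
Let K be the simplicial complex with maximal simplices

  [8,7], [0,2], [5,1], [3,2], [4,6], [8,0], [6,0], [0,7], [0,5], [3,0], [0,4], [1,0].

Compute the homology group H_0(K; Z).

H_0 = Z.

Fix the vertex order 0 < 1 < 2 < 3 < 4 < 5 < 6 < 7 < 8 and write every simplex with vertices in increasing order. Then dim K = 1 and the simplices of K are:

  0-simplices (9): [0], [1], [2], [3], [4], [5], [6], [7], [8]
  1-simplices (12): [0,1], [0,2], [0,3], [0,4], [0,5], [0,6], [0,7], [0,8], [1,5], [2,3], [4,6], [7,8]

giving chain groups C_0 ≅ Z^9, C_1 ≅ Z^12.

∂_1: C_1 → C_0 maps an edge to its endpoints' difference, ∂[p,q] = q − p.
As a 9×12 matrix over Z this has rank 8, with invariant factors (1,1,1,1,1,1,1,1).

From H_k ≅ ker(∂_k) / im(∂_{k+1}) we obtain:

  H_0: rank C_0 − rank ∂_1 = 9 − 8 = 1, and the invariant factors of ∂_1 are all 1, so H_0 ≅ Z.

(K is a triangulation of a wedge of 4 circles.)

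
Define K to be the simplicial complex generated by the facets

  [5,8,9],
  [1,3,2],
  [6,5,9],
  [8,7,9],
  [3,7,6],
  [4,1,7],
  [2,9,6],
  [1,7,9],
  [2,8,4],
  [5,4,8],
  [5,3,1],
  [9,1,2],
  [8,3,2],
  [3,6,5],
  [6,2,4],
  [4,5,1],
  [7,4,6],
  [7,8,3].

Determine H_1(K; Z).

Fix the vertex order 1 < 2 < 3 < 4 < 5 < 6 < 7 < 8 < 9 and write every simplex with vertices in increasing order. Then dim K = 2 and the simplices of K are:

  0-simplices (9): [1], [2], [3], [4], [5], [6], [7], [8], [9]
  1-simplices (27): (27 of them)
  2-simplices (18): [1,2,3], [1,2,9], [1,3,5], [1,4,5], [1,4,7], [1,7,9], [2,3,8], [2,4,6], [2,4,8], [2,6,9], [3,5,6], [3,6,7], [3,7,8], [4,5,8], [4,6,7], [5,6,9], [5,8,9], [7,8,9]

so the chain groups are C_0 ≅ Z^9, C_1 ≅ Z^27, C_2 ≅ Z^18.

∂_1: C_1 → C_0 maps an edge to its endpoints' difference, ∂[p,q] = q − p. For instance
  ∂[6,7] = [7] − [6].
The 9×27 boundary matrix has rank 8 and Smith normal form diag(1,1,1,1,1,1,1,1).

The boundary map ∂_2: C_2 → C_1 acts by ∂[p,q,r] = [q,r] − [p,r] + [p,q]. For instance
  ∂[3,5,6] = [5,6] − [3,6] + [3,5],
  ∂[3,7,8] = [7,8] − [3,8] + [3,7].
As a 27×18 matrix over Z this has rank 17, with invariant factors (1,1,1,1,1,1,1,1,1,1,1,1,1,1,1,1,1).

Now H_k = ker ∂_k / im ∂_{k+1}, so:

  H_1: rank ker ∂_1 − rank ∂_2 = (27 − 8) − 17 = 2, and the invariant factors of ∂_2 are all 1, so H_1 ≅ Z^2.

H_1 ≅ Z^2.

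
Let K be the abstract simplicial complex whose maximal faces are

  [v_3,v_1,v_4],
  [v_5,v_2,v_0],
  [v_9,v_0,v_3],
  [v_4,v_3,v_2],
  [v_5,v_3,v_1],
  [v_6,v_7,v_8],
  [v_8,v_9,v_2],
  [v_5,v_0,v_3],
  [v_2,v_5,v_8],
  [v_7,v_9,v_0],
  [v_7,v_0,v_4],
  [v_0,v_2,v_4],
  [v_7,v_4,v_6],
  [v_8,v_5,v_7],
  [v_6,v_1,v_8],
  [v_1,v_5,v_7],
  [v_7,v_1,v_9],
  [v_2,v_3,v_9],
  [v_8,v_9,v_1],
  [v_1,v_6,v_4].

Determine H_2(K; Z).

H_2 = 0.

We work with the vertex ordering v_0 < v_1 < v_2 < v_3 < v_4 < v_5 < v_6 < v_7 < v_8 < v_9. The simplices of K, each written with vertices in increasing order, are:

  0-simplices (10): [v_0], [v_1], [v_2], [v_3], [v_4], [v_5], [v_6], [v_7], [v_8], [v_9]
  1-simplices (30): (30 of them)
  2-simplices (20): (20 of them)

giving chain groups C_0 ≅ Z^10, C_1 ≅ Z^30, C_2 ≅ Z^20.

The boundary map ∂_1: C_1 → C_0 maps an edge to its endpoints' difference, ∂[p,q] = q − p.
The 10×30 boundary matrix has rank 9 and Smith normal form diag(1,1,1,1,1,1,1,1,1).

Boundary ∂_2: C_2 → C_1 sends each 2-simplex [p,q,r] to [q,r] − [p,r] + [p,q]. For instance
  ∂[v_1,v_6,v_8] = [v_6,v_8] − [v_1,v_8] + [v_1,v_6],
  ∂[v_0,v_4,v_7] = [v_4,v_7] − [v_0,v_7] + [v_0,v_4].
As a 30×20 matrix over Z this has rank 20, with invariant factors (1,1,1,1,1,1,1,1,1,1,1,1,1,1,1,1,1,1,1,2).

Now H_k = ker ∂_k / im ∂_{k+1}, so:

  H_2: rank ker ∂_2 − rank ∂_3 = (20 − 20) − 0 = 0, and there is no ∂_3, so H_2 = 0.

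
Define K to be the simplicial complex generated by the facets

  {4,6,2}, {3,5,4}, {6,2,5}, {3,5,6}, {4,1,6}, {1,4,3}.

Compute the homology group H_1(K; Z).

H_1 = Z.

Take the total order 1 < 2 < 3 < 4 < 5 < 6 on the vertex set. Then K (dimension 2) consists of the simplices:

  0-simplices (6): [1], [2], [3], [4], [5], [6]
  1-simplices (12): [1,3], [1,4], [1,6], [2,4], [2,5], [2,6], [3,4], [3,5], [3,6], [4,5], [4,6], [5,6]
  2-simplices (6): [1,3,4], [1,4,6], [2,4,6], [2,5,6], [3,4,5], [3,5,6]

so the chain groups are C_0 ≅ Z^6, C_1 ≅ Z^12, C_2 ≅ Z^6.

Boundary ∂_1: C_1 → C_0 is given by ∂[p,q] = [q] − [p]. For instance
  ∂[1,4] = [4] − [1].
The resulting 6×12 matrix has rank 5, and its Smith normal form has invariant factors (1,1,1,1,1).

Boundary ∂_2: C_2 → C_1 acts by ∂[p,q,r] = [q,r] − [p,r] + [p,q]. For instance
  ∂[2,4,6] = [4,6] − [2,6] + [2,4],
  ∂[2,5,6] = [5,6] − [2,6] + [2,5].
As a 12×6 matrix over Z this has rank 6, with invariant factors (1,1,1,1,1,1).

Computing H_k = (kernel of ∂_k) / (image of ∂_{k+1}):

  H_1: rank ker ∂_1 − rank ∂_2 = (12 − 5) − 6 = 1, and the invariant factors of ∂_2 are all 1, so H_1 ≅ Z.

(K is a triangulation of the cylinder S^1 x I.)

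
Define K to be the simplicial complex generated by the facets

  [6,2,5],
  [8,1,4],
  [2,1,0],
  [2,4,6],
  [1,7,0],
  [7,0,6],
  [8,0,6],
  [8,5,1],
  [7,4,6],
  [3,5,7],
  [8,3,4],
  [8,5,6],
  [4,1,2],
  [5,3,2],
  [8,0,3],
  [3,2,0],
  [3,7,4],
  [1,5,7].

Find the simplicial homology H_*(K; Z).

H_0 = Z,  H_1 = Z^2,  H_2 = Z.

We work with the vertex ordering 0 < 1 < 2 < 3 < 4 < 5 < 6 < 7 < 8. The simplices of K, each written with vertices in increasing order, are:

  0-simplices (9): [0], [1], [2], [3], [4], [5], [6], [7], [8]
  1-simplices (27): (27 of them)
  2-simplices (18): [0,1,2], [0,1,7], [0,2,3], [0,3,8], [0,6,7], [0,6,8], [1,2,4], [1,4,8], [1,5,7], [1,5,8], [2,3,5], [2,4,6], [2,5,6], [3,4,7], [3,4,8], [3,5,7], [4,6,7], [5,6,8]

giving chain groups C_0 ≅ Z^9, C_1 ≅ Z^27, C_2 ≅ Z^18.

∂_1: C_1 → C_0 is given by ∂[p,q] = [q] − [p]. For instance
  ∂[0,2] = [2] − [0].
The resulting 9×27 matrix has rank 8, and its Smith normal form has invariant factors (1,1,1,1,1,1,1,1).

∂_2: C_2 → C_1 maps a triangle to the signed sum of its edges. For instance
  ∂[1,5,8] = [5,8] − [1,8] + [1,5],
  ∂[1,5,7] = [5,7] − [1,7] + [1,5].
The 27×18 boundary matrix has rank 17 and Smith normal form diag(1,1,1,1,1,1,1,1,1,1,1,1,1,1,1,1,1).

From H_k ≅ ker(∂_k) / im(∂_{k+1}) we obtain:

  H_0: rank C_0 − rank ∂_1 = 9 − 8 = 1, and the invariant factors of ∂_1 are all 1, so H_0 ≅ Z.
  H_1: rank ker ∂_1 − rank ∂_2 = (27 − 8) − 17 = 2, and the invariant factors of ∂_2 are all 1, so H_1 ≅ Z^2.
  H_2: rank ker ∂_2 − rank ∂_3 = (18 − 17) − 0 = 1, and there is no ∂_3, so H_2 ≅ Z.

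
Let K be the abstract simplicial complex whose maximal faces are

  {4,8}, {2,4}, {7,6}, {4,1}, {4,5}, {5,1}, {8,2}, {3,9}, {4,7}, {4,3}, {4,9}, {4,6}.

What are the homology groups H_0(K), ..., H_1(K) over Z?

H_0 ≅ Z,  H_1 ≅ Z^4.

We work with the vertex ordering 1 < 2 < 3 < 4 < 5 < 6 < 7 < 8 < 9. The simplices of K, each written with vertices in increasing order, are:

  0-simplices (9): [1], [2], [3], [4], [5], [6], [7], [8], [9]
  1-simplices (12): [1,4], [1,5], [2,4], [2,8], [3,4], [3,9], [4,5], [4,6], [4,7], [4,8], [4,9], [6,7]

so the chain groups are C_0 ≅ Z^9, C_1 ≅ Z^12.

∂_1: C_1 → C_0 is given by ∂[p,q] = [q] − [p].
As a 9×12 matrix over Z this has rank 8, with invariant factors (1,1,1,1,1,1,1,1).

Now H_k = ker ∂_k / im ∂_{k+1}, so:

  H_0: rank C_0 − rank ∂_1 = 9 − 8 = 1, and the invariant factors of ∂_1 are all 1, so H_0 ≅ Z.
  H_1: rank ker ∂_1 − rank ∂_2 = (12 − 8) − 0 = 4, and there is no ∂_2, so H_1 ≅ Z^4.

(K is a triangulation of a wedge of 4 circles.)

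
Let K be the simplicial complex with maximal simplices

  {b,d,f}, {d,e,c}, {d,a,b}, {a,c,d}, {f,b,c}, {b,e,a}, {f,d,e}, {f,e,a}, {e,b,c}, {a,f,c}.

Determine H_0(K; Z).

H_0 ≅ Z.

Take the total order a < b < c < d < e < f on the vertex set. Then K (dimension 2) consists of the simplices:

  0-simplices (6): a, b, c, d, e, f
  1-simplices (15): ab, ac, ad, ae, af, bc, bd, be, bf, cd, ce, cf, de, df, ef
  2-simplices (10): abd, abe, acd, acf, aef, bce, bcf, bdf, cde, def

so the chain groups are C_0 ≅ Z^6, C_1 ≅ Z^15, C_2 ≅ Z^10.

The boundary map ∂_1: C_1 → C_0 is given by ∂[p,q] = [q] − [p]. For instance
  ∂ce = e − c.
The 6×15 boundary matrix has rank 5 and Smith normal form diag(1,1,1,1,1).

Boundary ∂_2: C_2 → C_1 maps a triangle to the signed sum of its edges. For instance
  ∂def = ef − df + de,
  ∂bdf = df − bf + bd.
The 15×10 boundary matrix has rank 10 and Smith normal form diag(1,1,1,1,1,1,1,1,1,2).

From H_k ≅ ker(∂_k) / im(∂_{k+1}) we obtain:

  H_0: rank C_0 − rank ∂_1 = 6 − 5 = 1, and the invariant factors of ∂_1 are all 1, so H_0 = Z.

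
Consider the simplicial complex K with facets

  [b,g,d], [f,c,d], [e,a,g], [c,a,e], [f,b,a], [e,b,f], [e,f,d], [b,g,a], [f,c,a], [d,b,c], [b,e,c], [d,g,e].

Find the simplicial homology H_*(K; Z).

Order the vertices as a < b < c < d < e < f < g. Listing each simplex with vertices in this order, K has dimension 2 with simplices:

  0-simplices (7): a, b, c, d, e, f, g
  1-simplices (18): ab, ac, ae, af, ag, bc, bd, be, bf, bg, cd, ce, cf, de, df, dg, ef, eg
  2-simplices (12): abf, abg, ace, acf, aeg, bcd, bce, bdg, bef, cdf, def, deg

giving chain groups C_0 ≅ Z^7, C_1 ≅ Z^18, C_2 ≅ Z^12.

The boundary map ∂_1: C_1 → C_0 maps an edge to its endpoints' difference, ∂[p,q] = q − p. For instance
  ∂ag = g − a.
The 7×18 boundary matrix has rank 6 and Smith normal form diag(1,1,1,1,1,1).

The boundary map ∂_2: C_2 → C_1 acts by ∂[p,q,r] = [q,r] − [p,r] + [p,q]. For instance
  ∂abg = bg − ag + ab,
  ∂ace = ce − ae + ac.
The resulting 18×12 matrix has rank 12, and its Smith normal form has invariant factors (1,1,1,1,1,1,1,1,1,1,1,2).

Computing H_k = (kernel of ∂_k) / (image of ∂_{k+1}):

  H_0: rank C_0 − rank ∂_1 = 7 − 6 = 1, and the invariant factors of ∂_1 are all 1, so H_0 ≅ Z.
  H_1: rank ker ∂_1 − rank ∂_2 = (18 − 6) − 12 = 0, and ∂_2 has invariant factor 2 > 1, so H_1 ≅ Z/2Z.
  H_2: rank ker ∂_2 − rank ∂_3 = (12 − 12) − 0 = 0, and there is no ∂_3, so H_2 ≅ 0.

As a check, the Euler characteristic is 7 − 18 + 12 = 1, which agrees with 1 − 0 + 0 = 1.
(K is a triangulation of the real projective plane RP^2.)

H_0 = Z,  H_1 = Z/2Z,  H_2 = 0.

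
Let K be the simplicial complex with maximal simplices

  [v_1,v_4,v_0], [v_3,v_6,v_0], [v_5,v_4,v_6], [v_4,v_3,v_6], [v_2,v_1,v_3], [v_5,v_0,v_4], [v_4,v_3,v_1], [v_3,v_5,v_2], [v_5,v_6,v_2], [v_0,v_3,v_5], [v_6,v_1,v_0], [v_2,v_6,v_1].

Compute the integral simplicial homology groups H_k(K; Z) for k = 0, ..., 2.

H_0 = Z,  H_1 = Z/2,  H_2 = 0.

Order the vertices as v_0 < v_1 < v_2 < v_3 < v_4 < v_5 < v_6. Listing each simplex with vertices in this order, K has dimension 2 with simplices:

  0-simplices (7): [v_0], [v_1], [v_2], [v_3], [v_4], [v_5], [v_6]
  1-simplices (18): (18 of them)
  2-simplices (12): (12 of them)

Hence C_0 ≅ Z^7, C_1 ≅ Z^18, C_2 ≅ Z^12.

Boundary ∂_1: C_1 → C_0 sends each edge [p,q] (with p < q) to q − p. For instance
  ∂[v_4,v_6] = [v_6] − [v_4].
The 7×18 boundary matrix has rank 6 and Smith normal form diag(1,1,1,1,1,1).

∂_2: C_2 → C_1 acts by ∂[p,q,r] = [q,r] − [p,r] + [p,q]. For instance
  ∂[v_3,v_4,v_6] = [v_4,v_6] − [v_3,v_6] + [v_3,v_4],
  ∂[v_1,v_2,v_6] = [v_2,v_6] − [v_1,v_6] + [v_1,v_2].
As a 18×12 matrix over Z this has rank 12, with invariant factors (1,1,1,1,1,1,1,1,1,1,1,2).

Computing H_k = (kernel of ∂_k) / (image of ∂_{k+1}):

  H_0: rank C_0 − rank ∂_1 = 7 − 6 = 1, and the invariant factors of ∂_1 are all 1, so H_0 = Z.
  H_1: rank ker ∂_1 − rank ∂_2 = (18 − 6) − 12 = 0, and ∂_2 has invariant factor 2 > 1, so H_1 = Z/2.
  H_2: rank ker ∂_2 − rank ∂_3 = (12 − 12) − 0 = 0, and there is no ∂_3, so H_2 = 0.

As a check, the Euler characteristic is 7 − 18 + 12 = 1, which agrees with 1 − 0 + 0 = 1.
(K is a triangulation of the real projective plane RP^2.)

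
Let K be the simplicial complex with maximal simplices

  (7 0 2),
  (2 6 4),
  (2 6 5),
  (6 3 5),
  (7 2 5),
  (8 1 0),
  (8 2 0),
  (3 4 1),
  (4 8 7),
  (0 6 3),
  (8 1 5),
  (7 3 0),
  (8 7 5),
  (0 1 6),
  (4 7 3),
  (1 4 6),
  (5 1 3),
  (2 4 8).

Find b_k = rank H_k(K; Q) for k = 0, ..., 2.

b_0 = 1, b_1 = 1, b_2 = 0.

Order the vertices as 0 < 1 < 2 < 3 < 4 < 5 < 6 < 7 < 8. Listing each simplex with vertices in this order, K has dimension 2 with simplices:

  0-simplices (9): [0], [1], [2], [3], [4], [5], [6], [7], [8]
  1-simplices (27): (27 of them)
  2-simplices (18): [0,1,6], [0,1,8], [0,2,7], [0,2,8], [0,3,6], [0,3,7], [1,3,4], [1,3,5], [1,4,6], [1,5,8], [2,4,6], [2,4,8], [2,5,6], [2,5,7], [3,4,7], [3,5,6], [4,7,8], [5,7,8]

Hence C_0 ≅ Z^9, C_1 ≅ Z^27, C_2 ≅ Z^18.

Boundary ∂_1: C_1 → C_0 is given by ∂[p,q] = [q] − [p]. For instance
  ∂[4,7] = [7] − [4].
As a 9×27 matrix over Z this has rank 8, with invariant factors (1,1,1,1,1,1,1,1).

The boundary map ∂_2: C_2 → C_1 sends each 2-simplex [p,q,r] to [q,r] − [p,r] + [p,q]. For instance
  ∂[2,5,6] = [5,6] − [2,6] + [2,5],
  ∂[0,3,7] = [3,7] − [0,7] + [0,3].
The resulting 27×18 matrix has rank 18, and its Smith normal form has invariant factors (1,1,1,1,1,1,1,1,1,1,1,1,1,1,1,1,1,2).

From H_k ≅ ker(∂_k) / im(∂_{k+1}) we obtain:

  H_0: rank C_0 − rank ∂_1 = 9 − 8 = 1, and the invariant factors of ∂_1 are all 1, so H_0 ≅ Z.
  H_1: rank ker ∂_1 − rank ∂_2 = (27 − 8) − 18 = 1, and ∂_2 has invariant factor 2 > 1, so H_1 ≅ Z ⊕ Z/2.
  H_2: rank ker ∂_2 − rank ∂_3 = (18 − 18) − 0 = 0, and there is no ∂_3, so H_2 ≅ 0.

(K is a triangulation of the Klein bottle.)

Hence the Betti numbers are b_0 = 1, b_1 = 1, b_2 = 0.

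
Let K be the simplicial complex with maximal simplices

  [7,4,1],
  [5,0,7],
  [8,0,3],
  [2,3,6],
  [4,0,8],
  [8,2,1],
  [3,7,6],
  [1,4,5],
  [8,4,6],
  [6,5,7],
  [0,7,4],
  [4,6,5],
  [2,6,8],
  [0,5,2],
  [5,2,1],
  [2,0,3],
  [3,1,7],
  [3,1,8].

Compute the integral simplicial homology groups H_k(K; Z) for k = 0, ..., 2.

H_0 ≅ Z,  H_1 ≅ Z ⊕ Z/2,  H_2 = 0.

Take the total order 0 < 1 < 2 < 3 < 4 < 5 < 6 < 7 < 8 on the vertex set. Then K (dimension 2) consists of the simplices:

  0-simplices (9): [0], [1], [2], [3], [4], [5], [6], [7], [8]
  1-simplices (27): (27 of them)
  2-simplices (18): [0,2,3], [0,2,5], [0,3,8], [0,4,7], [0,4,8], [0,5,7], [1,2,5], [1,2,8], [1,3,7], [1,3,8], [1,4,5], [1,4,7], [2,3,6], [2,6,8], [3,6,7], [4,5,6], [4,6,8], [5,6,7]

Hence C_0 ≅ Z^9, C_1 ≅ Z^27, C_2 ≅ Z^18.

The boundary map ∂_1: C_1 → C_0 maps an edge to its endpoints' difference, ∂[p,q] = q − p. For instance
  ∂[2,6] = [6] − [2].
The 9×27 boundary matrix has rank 8 and Smith normal form diag(1,1,1,1,1,1,1,1).

∂_2: C_2 → C_1 maps a triangle to the signed sum of its edges. For instance
  ∂[0,2,5] = [2,5] − [0,5] + [0,2],
  ∂[0,2,3] = [2,3] − [0,3] + [0,2].
As a 27×18 matrix over Z this has rank 18, with invariant factors (1,1,1,1,1,1,1,1,1,1,1,1,1,1,1,1,1,2).

From H_k ≅ ker(∂_k) / im(∂_{k+1}) we obtain:

  H_0: rank C_0 − rank ∂_1 = 9 − 8 = 1, and the invariant factors of ∂_1 are all 1, so H_0 = Z.
  H_1: rank ker ∂_1 − rank ∂_2 = (27 − 8) − 18 = 1, and ∂_2 has invariant factor 2 > 1, so H_1 = Z ⊕ Z/2.
  H_2: rank ker ∂_2 − rank ∂_3 = (18 − 18) − 0 = 0, and there is no ∂_3, so H_2 = 0.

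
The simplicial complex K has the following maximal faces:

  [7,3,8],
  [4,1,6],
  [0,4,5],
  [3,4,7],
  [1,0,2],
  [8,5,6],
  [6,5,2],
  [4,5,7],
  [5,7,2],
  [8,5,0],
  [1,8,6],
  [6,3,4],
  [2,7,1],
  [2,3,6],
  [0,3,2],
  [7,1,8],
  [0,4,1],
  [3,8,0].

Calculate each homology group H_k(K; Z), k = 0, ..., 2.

Take the total order 0 < 1 < 2 < 3 < 4 < 5 < 6 < 7 < 8 on the vertex set. Then K (dimension 2) consists of the simplices:

  0-simplices (9): [0], [1], [2], [3], [4], [5], [6], [7], [8]
  1-simplices (27): (27 of them)
  2-simplices (18): [0,1,2], [0,1,4], [0,2,3], [0,3,8], [0,4,5], [0,5,8], [1,2,7], [1,4,6], [1,6,8], [1,7,8], [2,3,6], [2,5,6], [2,5,7], [3,4,6], [3,4,7], [3,7,8], [4,5,7], [5,6,8]

giving chain groups C_0 ≅ Z^9, C_1 ≅ Z^27, C_2 ≅ Z^18.

Boundary ∂_1: C_1 → C_0 sends each edge [p,q] (with p < q) to q − p.
This gives a 9×27 integer matrix of rank 8; reducing to Smith normal form yields diagonal entries (1,1,1,1,1,1,1,1).

∂_2: C_2 → C_1 acts by ∂[p,q,r] = [q,r] − [p,r] + [p,q]. For instance
  ∂[0,1,4] = [1,4] − [0,4] + [0,1],
  ∂[0,1,2] = [1,2] − [0,2] + [0,1].
The 27×18 boundary matrix has rank 17 and Smith normal form diag(1,1,1,1,1,1,1,1,1,1,1,1,1,1,1,1,1).

Computing H_k = (kernel of ∂_k) / (image of ∂_{k+1}):

  H_0: rank C_0 − rank ∂_1 = 9 − 8 = 1, and the invariant factors of ∂_1 are all 1, so H_0 ≅ Z.
  H_1: rank ker ∂_1 − rank ∂_2 = (27 − 8) − 17 = 2, and the invariant factors of ∂_2 are all 1, so H_1 ≅ Z^2.
  H_2: rank ker ∂_2 − rank ∂_3 = (18 − 17) − 0 = 1, and there is no ∂_3, so H_2 ≅ Z.

H_0 ≅ Z,  H_1 ≅ Z^2,  H_2 ≅ Z.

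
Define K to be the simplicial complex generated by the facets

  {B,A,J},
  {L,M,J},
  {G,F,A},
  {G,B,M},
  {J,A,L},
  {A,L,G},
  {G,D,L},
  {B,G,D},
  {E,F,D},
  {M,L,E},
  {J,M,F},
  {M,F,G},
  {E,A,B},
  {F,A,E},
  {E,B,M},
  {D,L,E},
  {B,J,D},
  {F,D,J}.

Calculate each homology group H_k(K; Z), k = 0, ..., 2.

H_0 ≅ Z,  H_1 ≅ Z^2,  H_2 ≅ Z.

We work with the vertex ordering A < B < D < E < F < G < J < L < M. The simplices of K, each written with vertices in increasing order, are:

  0-simplices (9): A, B, D, E, F, G, J, L, M
  1-simplices (27): AB, AE, AF, AG, AJ, AL, BD, BE, BG, BJ, BM, DE, DF, DG, DJ, DL, EF, EL, EM, FG, FJ, FM, GL, GM, JL, JM, LM
  2-simplices (18): ABE, ABJ, AEF, AFG, AGL, AJL, BDG, BDJ, BEM, BGM, DEF, DEL, DFJ, DGL, ELM, FGM, FJM, JLM

so the chain groups are C_0 ≅ Z^9, C_1 ≅ Z^27, C_2 ≅ Z^18.

The boundary map ∂_1: C_1 → C_0 maps an edge to its endpoints' difference, ∂[p,q] = q − p.
As a 9×27 matrix over Z this has rank 8, with invariant factors (1,1,1,1,1,1,1,1).

∂_2: C_2 → C_1 maps a triangle to the signed sum of its edges. For instance
  ∂AGL = GL − AL + AG,
  ∂BEM = EM − BM + BE.
As a 27×18 matrix over Z this has rank 17, with invariant factors (1,1,1,1,1,1,1,1,1,1,1,1,1,1,1,1,1).

Reading off H_k = ker ∂_k / im ∂_{k+1}:

  H_0: rank C_0 − rank ∂_1 = 9 − 8 = 1, and the invariant factors of ∂_1 are all 1, so H_0 ≅ Z.
  H_1: rank ker ∂_1 − rank ∂_2 = (27 − 8) − 17 = 2, and the invariant factors of ∂_2 are all 1, so H_1 ≅ Z^2.
  H_2: rank ker ∂_2 − rank ∂_3 = (18 − 17) − 0 = 1, and there is no ∂_3, so H_2 ≅ Z.

(K is a triangulation of the torus T^2.)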